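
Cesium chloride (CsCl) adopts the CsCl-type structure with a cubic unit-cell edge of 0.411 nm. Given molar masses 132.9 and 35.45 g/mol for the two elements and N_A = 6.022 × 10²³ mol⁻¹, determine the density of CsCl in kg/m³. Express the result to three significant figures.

The CsCl-type structure contains Z = 1 formula unit per cell; M(CsCl) = 132.9 + 35.45 = 168.35 g/mol.
a³ = (4.110 × 10^-8 cm)³ = 6.943 × 10^-23 cm³.
ρ = 1 × 168.35 / (6.022 × 10²³ × 6.943 × 10^-23) = 4.027 g/cm³ = 4030 kg/m³.

4030 kg/m³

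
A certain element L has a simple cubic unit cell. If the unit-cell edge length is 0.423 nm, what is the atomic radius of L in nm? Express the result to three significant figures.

In a simple cubic lattice, atoms touch along the cell edge, so a = 2r.
r = a/2 = 0.423/2 = 0.212 nm.

0.212 nm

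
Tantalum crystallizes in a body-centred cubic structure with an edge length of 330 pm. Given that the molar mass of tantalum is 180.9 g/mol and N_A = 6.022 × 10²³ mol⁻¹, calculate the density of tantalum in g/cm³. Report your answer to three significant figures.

16.7 g/cm³

A BCC unit cell contains Z = 2 atoms.
Cell volume: a³ = (330 pm)³ = (3.300 × 10^-8 cm)³ = 3.594 × 10^-23 cm³.
ρ = Z·M/(N_A·a³) = 2 × 180.9 / (6.022 × 10²³ × 3.594 × 10^-23) = 16.72 g/cm³.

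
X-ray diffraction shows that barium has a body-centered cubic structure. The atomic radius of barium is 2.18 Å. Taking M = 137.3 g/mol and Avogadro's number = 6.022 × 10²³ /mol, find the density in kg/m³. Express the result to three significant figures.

3570 kg/m³

In a BCC lattice, atoms touch along the body diagonal, so √3·a = 4r, giving a = 5.034 Å = 5.034 × 10^-8 cm.
With Z = 2, ρ = Z·M/(N_A·a³) = 2 × 137.3 / (6.022 × 10²³ × 1.276 × 10^-22) = 3.573 g/cm³ = 3570 kg/m³.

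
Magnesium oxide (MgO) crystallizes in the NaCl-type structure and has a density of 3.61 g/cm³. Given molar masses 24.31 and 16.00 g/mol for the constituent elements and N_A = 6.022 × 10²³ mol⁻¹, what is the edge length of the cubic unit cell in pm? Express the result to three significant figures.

420 pm

M(MgO) = 40.31 g/mol; Z = 4 formula units per cell.
a³ = Z·M/(N_A·ρ) = 4 × 40.31 / (6.022 × 10²³ × 3.61) = 7.417 × 10^-23 cm³, so a = 4.202 × 10^-8 cm = 420 pm.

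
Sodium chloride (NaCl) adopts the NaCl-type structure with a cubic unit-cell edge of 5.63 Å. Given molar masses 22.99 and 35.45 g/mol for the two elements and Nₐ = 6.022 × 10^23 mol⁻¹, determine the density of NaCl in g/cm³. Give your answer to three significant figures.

The NaCl-type structure contains Z = 4 formula units per cell; M(NaCl) = 22.99 + 35.45 = 58.44 g/mol.
a³ = (5.630 × 10^-8 cm)³ = 1.785 × 10^-22 cm³.
ρ = 4 × 58.44 / (6.022 × 10²³ × 1.785 × 10^-22) = 2.175 g/cm³.

2.18 g/cm³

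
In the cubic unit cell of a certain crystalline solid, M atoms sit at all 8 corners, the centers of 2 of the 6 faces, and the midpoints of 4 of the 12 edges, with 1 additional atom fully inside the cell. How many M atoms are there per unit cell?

4

Corner atoms are shared by 8 cells (1/8 each), face atoms by 2 (1/2 each), edge atoms by 4 (1/4 each), interior atoms are unshared.
Net atoms = 8 × 1/8 + 2 × 1/2 + 4 × 1/4 + 1 = 1 + 1 + 1 + 1 = 4.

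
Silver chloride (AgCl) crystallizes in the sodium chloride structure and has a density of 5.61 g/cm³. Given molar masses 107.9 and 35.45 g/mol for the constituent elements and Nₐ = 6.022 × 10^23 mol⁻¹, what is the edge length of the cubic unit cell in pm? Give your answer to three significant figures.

554 pm

M(AgCl) = 143.35 g/mol; Z = 4 formula units per cell.
a³ = Z·M/(N_A·ρ) = 4 × 143.35 / (6.022 × 10²³ × 5.61) = 1.697 × 10^-22 cm³, so a = 5.537 × 10^-8 cm = 554 pm.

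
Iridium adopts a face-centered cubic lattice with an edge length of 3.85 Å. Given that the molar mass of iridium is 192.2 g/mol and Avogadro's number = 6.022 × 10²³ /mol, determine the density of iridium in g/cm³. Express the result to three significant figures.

An FCC unit cell contains Z = 4 atoms.
Cell volume: a³ = (3.85 Å)³ = (3.850 × 10^-8 cm)³ = 5.707 × 10^-23 cm³.
ρ = Z·M/(N_A·a³) = 4 × 192.2 / (6.022 × 10²³ × 5.707 × 10^-23) = 22.37 g/cm³.

22.4 g/cm³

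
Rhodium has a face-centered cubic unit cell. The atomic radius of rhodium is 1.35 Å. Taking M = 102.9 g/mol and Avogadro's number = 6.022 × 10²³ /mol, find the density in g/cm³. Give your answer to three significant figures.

12.3 g/cm³

In an FCC lattice, atoms touch along the face diagonal, so √2·a = 4r, giving a = 3.818 Å = 3.818 × 10^-8 cm.
With Z = 4, ρ = Z·M/(N_A·a³) = 4 × 102.9 / (6.022 × 10²³ × 5.567 × 10^-23) = 12.28 g/cm³.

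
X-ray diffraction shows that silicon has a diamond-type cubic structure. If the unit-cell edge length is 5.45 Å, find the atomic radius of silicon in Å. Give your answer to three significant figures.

1.18 Å

In a diamond cubic lattice, nearest neighbors lie along the body diagonal with √3·a = 8r.
r = √3·a/8 = 1.7321 × 5.45 / 8 = 1.18 Å.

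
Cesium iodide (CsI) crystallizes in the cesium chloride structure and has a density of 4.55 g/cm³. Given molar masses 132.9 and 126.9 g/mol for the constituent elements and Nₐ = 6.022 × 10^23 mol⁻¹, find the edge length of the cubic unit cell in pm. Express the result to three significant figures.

456 pm

M(CsI) = 259.8 g/mol; Z = 1 formula unit per cell.
a³ = Z·M/(N_A·ρ) = 1 × 259.8 / (6.022 × 10²³ × 4.55) = 9.482 × 10^-23 cm³, so a = 4.560 × 10^-8 cm = 456 pm.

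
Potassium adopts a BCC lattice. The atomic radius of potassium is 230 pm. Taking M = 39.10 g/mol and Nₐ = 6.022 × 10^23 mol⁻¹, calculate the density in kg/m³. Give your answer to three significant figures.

In a BCC lattice, atoms touch along the body diagonal, so √3·a = 4r, giving a = 531.2 pm = 5.312 × 10^-8 cm.
With Z = 2, ρ = Z·M/(N_A·a³) = 2 × 39.10 / (6.022 × 10²³ × 1.499 × 10^-22) = 0.8665 g/cm³ = 867 kg/m³.

867 kg/m³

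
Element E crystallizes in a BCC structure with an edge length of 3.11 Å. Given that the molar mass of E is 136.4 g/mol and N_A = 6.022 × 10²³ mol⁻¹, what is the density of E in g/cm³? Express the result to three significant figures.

15.1 g/cm³

A BCC unit cell contains Z = 2 atoms.
Cell volume: a³ = (3.11 Å)³ = (3.110 × 10^-8 cm)³ = 3.008 × 10^-23 cm³.
ρ = Z·M/(N_A·a³) = 2 × 136.4 / (6.022 × 10²³ × 3.008 × 10^-23) = 15.06 g/cm³.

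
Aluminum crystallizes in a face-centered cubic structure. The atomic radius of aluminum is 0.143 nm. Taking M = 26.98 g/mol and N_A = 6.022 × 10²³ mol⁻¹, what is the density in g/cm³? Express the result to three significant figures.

2.71 g/cm³

In an FCC lattice, atoms touch along the face diagonal, so √2·a = 4r, giving a = 0.4045 nm = 4.045 × 10^-8 cm.
With Z = 4, ρ = Z·M/(N_A·a³) = 4 × 26.98 / (6.022 × 10²³ × 6.617 × 10^-23) = 2.708 g/cm³.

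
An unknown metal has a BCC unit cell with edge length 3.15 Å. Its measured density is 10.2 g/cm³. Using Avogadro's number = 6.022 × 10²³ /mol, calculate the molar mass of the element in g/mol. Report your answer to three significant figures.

96.0 g/mol

A BCC cell has Z = 2 atoms; a = 3.150 × 10^-8 cm.
M = ρ·N_A·a³/Z = 10.2 × 6.022 × 10²³ × 3.126 × 10^-23 / 2 = 96.0 g/mol.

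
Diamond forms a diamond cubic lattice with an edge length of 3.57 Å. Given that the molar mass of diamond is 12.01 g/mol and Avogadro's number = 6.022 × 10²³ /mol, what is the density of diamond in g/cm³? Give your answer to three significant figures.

3.51 g/cm³

A diamond cubic unit cell contains Z = 8 atoms.
Cell volume: a³ = (3.57 Å)³ = (3.570 × 10^-8 cm)³ = 4.550 × 10^-23 cm³.
ρ = Z·M/(N_A·a³) = 8 × 12.01 / (6.022 × 10²³ × 4.550 × 10^-23) = 3.507 g/cm³.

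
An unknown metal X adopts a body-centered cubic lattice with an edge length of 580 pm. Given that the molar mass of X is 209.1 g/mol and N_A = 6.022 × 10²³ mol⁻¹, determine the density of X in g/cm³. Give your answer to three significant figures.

3.56 g/cm³

A BCC unit cell contains Z = 2 atoms.
Cell volume: a³ = (580 pm)³ = (5.800 × 10^-8 cm)³ = 1.951 × 10^-22 cm³.
ρ = Z·M/(N_A·a³) = 2 × 209.1 / (6.022 × 10²³ × 1.951 × 10^-22) = 3.559 g/cm³.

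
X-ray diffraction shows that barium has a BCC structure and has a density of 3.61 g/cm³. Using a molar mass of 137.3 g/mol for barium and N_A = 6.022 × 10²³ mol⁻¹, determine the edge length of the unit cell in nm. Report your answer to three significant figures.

With Z = 2 atoms per BCC cell, a³ = Z·M/(N_A·ρ) = 2 × 137.3 / (6.022 × 10²³ × 3.610 g/cm³) = 1.263 × 10^-22 cm³.
a = (1.263 × 10^-22)^(1/3) = 5.017 × 10^-8 cm = 0.502 nm.

0.502 nm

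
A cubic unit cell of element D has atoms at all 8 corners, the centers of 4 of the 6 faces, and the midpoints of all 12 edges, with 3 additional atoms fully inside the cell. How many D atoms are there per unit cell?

Corner atoms are shared by 8 cells (1/8 each), face atoms by 2 (1/2 each), edge atoms by 4 (1/4 each), interior atoms are unshared.
Net atoms = 8 × 1/8 + 4 × 1/2 + 12 × 1/4 + 3 = 1 + 2 + 3 + 3 = 9.

9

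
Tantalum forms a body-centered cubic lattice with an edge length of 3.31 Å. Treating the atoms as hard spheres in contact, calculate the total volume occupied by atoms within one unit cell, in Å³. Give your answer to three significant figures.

24.7 Å³

In a BCC lattice atoms touch along the body diagonal, so √3·a = 4r, so r = 0.4330a = 1.433 Å.
V_atoms = Z × (4/3)πr³ = 2 × (4/3)π × (1.433)³ = 24.7 Å³.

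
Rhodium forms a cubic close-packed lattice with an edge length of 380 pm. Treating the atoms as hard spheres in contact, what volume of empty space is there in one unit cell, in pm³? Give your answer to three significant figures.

In an FCC lattice atoms touch along the face diagonal, so √2·a = 4r, so r = 0.3536a = 134.4 pm.
V_cell = a³ = 5.487 × 10^7 pm³; V_atoms = 4 × (4/3)πr³ = 4.063 × 10^7 pm³.
Empty space = 5.487 × 10^7 − 4.063 × 10^7 = 1.42 × 10^7 pm³.

1.42 × 10^7 pm³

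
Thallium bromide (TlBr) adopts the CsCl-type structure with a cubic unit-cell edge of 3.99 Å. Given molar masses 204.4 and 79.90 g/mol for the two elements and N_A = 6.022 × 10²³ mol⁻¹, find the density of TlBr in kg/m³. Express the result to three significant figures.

7430 kg/m³

The CsCl-type structure contains Z = 1 formula unit per cell; M(TlBr) = 204.4 + 79.90 = 284.3 g/mol.
a³ = (3.990 × 10^-8 cm)³ = 6.352 × 10^-23 cm³.
ρ = 1 × 284.3 / (6.022 × 10²³ × 6.352 × 10^-23) = 7.432 g/cm³ = 7430 kg/m³.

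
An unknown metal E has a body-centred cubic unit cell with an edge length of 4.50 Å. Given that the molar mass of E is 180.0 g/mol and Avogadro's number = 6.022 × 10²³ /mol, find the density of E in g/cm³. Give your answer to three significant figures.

A BCC unit cell contains Z = 2 atoms.
Cell volume: a³ = (4.50 Å)³ = (4.500 × 10^-8 cm)³ = 9.112 × 10^-23 cm³.
ρ = Z·M/(N_A·a³) = 2 × 180.0 / (6.022 × 10²³ × 9.112 × 10^-23) = 6.560 g/cm³.

6.56 g/cm³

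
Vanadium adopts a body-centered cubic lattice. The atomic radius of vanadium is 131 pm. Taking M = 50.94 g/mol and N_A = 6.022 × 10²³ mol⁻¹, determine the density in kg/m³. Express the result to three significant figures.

6110 kg/m³

In a BCC lattice, atoms touch along the body diagonal, so √3·a = 4r, giving a = 302.5 pm = 3.025 × 10^-8 cm.
With Z = 2, ρ = Z·M/(N_A·a³) = 2 × 50.94 / (6.022 × 10²³ × 2.769 × 10^-23) = 6.110 g/cm³ = 6110 kg/m³.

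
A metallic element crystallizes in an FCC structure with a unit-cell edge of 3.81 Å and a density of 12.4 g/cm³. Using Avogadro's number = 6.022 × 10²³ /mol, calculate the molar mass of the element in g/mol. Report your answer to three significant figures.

An FCC cell has Z = 4 atoms; a = 3.810 × 10^-8 cm.
M = ρ·N_A·a³/Z = 12.4 × 6.022 × 10²³ × 5.531 × 10^-23 / 4 = 103 g/mol.

103 g/mol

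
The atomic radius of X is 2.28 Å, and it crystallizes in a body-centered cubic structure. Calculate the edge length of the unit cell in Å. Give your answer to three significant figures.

5.27 Å

In a BCC lattice, atoms touch along the body diagonal, so √3·a = 4r.
a = 4r/√3 = 4 × 2.28 / 1.7321 = 5.27 Å.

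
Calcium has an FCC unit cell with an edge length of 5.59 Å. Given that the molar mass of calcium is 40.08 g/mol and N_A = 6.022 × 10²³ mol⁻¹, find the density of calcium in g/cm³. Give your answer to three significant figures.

An FCC unit cell contains Z = 4 atoms.
Cell volume: a³ = (5.59 Å)³ = (5.590 × 10^-8 cm)³ = 1.747 × 10^-22 cm³.
ρ = Z·M/(N_A·a³) = 4 × 40.08 / (6.022 × 10²³ × 1.747 × 10^-22) = 1.524 g/cm³.

1.52 g/cm³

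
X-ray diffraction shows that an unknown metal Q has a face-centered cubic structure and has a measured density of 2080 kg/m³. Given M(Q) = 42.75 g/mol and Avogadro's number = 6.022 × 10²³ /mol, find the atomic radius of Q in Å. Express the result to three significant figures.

For an FCC cell (Z = 4), a³ = Z·M/(N_A·ρ) = 4 × 42.75 / (6.022 × 10²³ × 2.080) = 1.365 × 10^-22 cm³, so a = 5.149 × 10^-8 cm = 5.149 Å.
Atoms touch along the face diagonal, so √2·a = 4r, so r = 0.3536 × a = 1.82 Å.

1.82 Å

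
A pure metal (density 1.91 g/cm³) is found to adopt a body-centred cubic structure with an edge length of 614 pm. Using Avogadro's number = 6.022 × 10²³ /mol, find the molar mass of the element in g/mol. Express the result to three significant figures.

A BCC cell has Z = 2 atoms; a = 6.140 × 10^-8 cm.
M = ρ·N_A·a³/Z = 1.91 × 6.022 × 10²³ × 2.315 × 10^-22 / 2 = 133 g/mol.

133 g/mol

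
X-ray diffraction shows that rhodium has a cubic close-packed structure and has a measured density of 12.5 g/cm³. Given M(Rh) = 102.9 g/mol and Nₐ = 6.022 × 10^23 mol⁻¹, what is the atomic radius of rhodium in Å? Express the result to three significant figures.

For an FCC cell (Z = 4), a³ = Z·M/(N_A·ρ) = 4 × 102.9 / (6.022 × 10²³ × 12.50) = 5.468 × 10^-23 cm³, so a = 3.796 × 10^-8 cm = 3.796 Å.
Atoms touch along the face diagonal, so √2·a = 4r, so r = 0.3536 × a = 1.34 Å.

1.34 Å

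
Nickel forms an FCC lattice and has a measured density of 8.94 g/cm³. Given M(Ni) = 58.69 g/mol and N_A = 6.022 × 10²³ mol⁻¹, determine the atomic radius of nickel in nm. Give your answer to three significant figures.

For an FCC cell (Z = 4), a³ = Z·M/(N_A·ρ) = 4 × 58.69 / (6.022 × 10²³ × 8.940) = 4.361 × 10^-23 cm³, so a = 3.520 × 10^-8 cm = 0.3520 nm.
Atoms touch along the face diagonal, so √2·a = 4r, so r = 0.3536 × a = 0.124 nm.

0.124 nm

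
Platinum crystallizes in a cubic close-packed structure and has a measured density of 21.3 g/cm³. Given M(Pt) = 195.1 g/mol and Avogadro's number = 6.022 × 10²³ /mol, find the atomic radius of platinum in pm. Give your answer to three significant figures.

For an FCC cell (Z = 4), a³ = Z·M/(N_A·ρ) = 4 × 195.1 / (6.022 × 10²³ × 21.30) = 6.084 × 10^-23 cm³, so a = 3.933 × 10^-8 cm = 393.3 pm.
Atoms touch along the face diagonal, so √2·a = 4r, so r = 0.3536 × a = 139 pm.

139 pm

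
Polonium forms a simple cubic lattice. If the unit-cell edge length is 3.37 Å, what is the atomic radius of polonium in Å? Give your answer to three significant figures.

In a simple cubic lattice, atoms touch along the cell edge, so a = 2r.
r = a/2 = 3.37/2 = 1.69 Å.

1.69 Å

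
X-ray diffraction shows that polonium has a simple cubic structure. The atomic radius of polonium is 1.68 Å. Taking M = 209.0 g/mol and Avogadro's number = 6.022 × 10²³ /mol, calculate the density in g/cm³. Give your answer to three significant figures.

9.15 g/cm³

In a simple cubic lattice, atoms touch along the cell edge, so a = 2r, giving a = 3.360 Å = 3.360 × 10^-8 cm.
With Z = 1, ρ = Z·M/(N_A·a³) = 1 × 209.0 / (6.022 × 10²³ × 3.793 × 10^-23) = 9.149 g/cm³.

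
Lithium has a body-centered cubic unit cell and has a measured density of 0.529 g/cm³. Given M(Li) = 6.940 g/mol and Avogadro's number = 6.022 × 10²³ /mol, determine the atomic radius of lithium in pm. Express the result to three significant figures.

152 pm

For a BCC cell (Z = 2), a³ = Z·M/(N_A·ρ) = 2 × 6.940 / (6.022 × 10²³ × 0.5290) = 4.357 × 10^-23 cm³, so a = 3.519 × 10^-8 cm = 351.9 pm.
Atoms touch along the body diagonal, so √3·a = 4r, so r = 0.4330 × a = 152 pm.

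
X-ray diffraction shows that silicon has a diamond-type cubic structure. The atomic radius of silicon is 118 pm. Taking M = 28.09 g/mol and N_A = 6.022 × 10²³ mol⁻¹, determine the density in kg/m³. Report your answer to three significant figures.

In a diamond cubic lattice, nearest neighbors lie along the body diagonal with √3·a = 8r, giving a = 545.0 pm = 5.450 × 10^-8 cm.
With Z = 8, ρ = Z·M/(N_A·a³) = 8 × 28.09 / (6.022 × 10²³ × 1.619 × 10^-22) = 2.305 g/cm³ = 2300 kg/m³.

2300 kg/m³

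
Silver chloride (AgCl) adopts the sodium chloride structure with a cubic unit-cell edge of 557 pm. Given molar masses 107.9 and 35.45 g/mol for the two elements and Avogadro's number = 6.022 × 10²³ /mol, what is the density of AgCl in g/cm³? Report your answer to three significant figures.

The sodium chloride structure contains Z = 4 formula units per cell; M(AgCl) = 107.9 + 35.45 = 143.35 g/mol.
a³ = (5.570 × 10^-8 cm)³ = 1.728 × 10^-22 cm³.
ρ = 4 × 143.35 / (6.022 × 10²³ × 1.728 × 10^-22) = 5.510 g/cm³.

5.51 g/cm³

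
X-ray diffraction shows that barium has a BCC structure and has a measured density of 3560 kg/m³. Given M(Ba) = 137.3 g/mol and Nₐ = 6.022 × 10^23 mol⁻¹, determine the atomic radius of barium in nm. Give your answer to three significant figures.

For a BCC cell (Z = 2), a³ = Z·M/(N_A·ρ) = 2 × 137.3 / (6.022 × 10²³ × 3.560) = 1.281 × 10^-22 cm³, so a = 5.041 × 10^-8 cm = 0.5041 nm.
Atoms touch along the body diagonal, so √3·a = 4r, so r = 0.4330 × a = 0.218 nm.

0.218 nm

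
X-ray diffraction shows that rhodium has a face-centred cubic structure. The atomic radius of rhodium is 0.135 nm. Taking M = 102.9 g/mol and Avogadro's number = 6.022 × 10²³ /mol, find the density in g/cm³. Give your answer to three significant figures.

12.3 g/cm³

In an FCC lattice, atoms touch along the face diagonal, so √2·a = 4r, giving a = 0.3818 nm = 3.818 × 10^-8 cm.
With Z = 4, ρ = Z·M/(N_A·a³) = 4 × 102.9 / (6.022 × 10²³ × 5.567 × 10^-23) = 12.28 g/cm³.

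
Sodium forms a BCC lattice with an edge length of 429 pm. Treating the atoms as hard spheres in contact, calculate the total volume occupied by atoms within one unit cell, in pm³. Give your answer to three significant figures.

5.37 × 10^7 pm³

In a BCC lattice atoms touch along the body diagonal, so √3·a = 4r, so r = 0.4330a = 185.8 pm.
V_atoms = Z × (4/3)πr³ = 2 × (4/3)π × (185.8)³ = 5.37 × 10^7 pm³.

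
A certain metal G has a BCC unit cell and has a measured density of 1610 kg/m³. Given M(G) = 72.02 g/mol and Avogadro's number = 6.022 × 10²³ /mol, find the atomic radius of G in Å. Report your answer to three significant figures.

For a BCC cell (Z = 2), a³ = Z·M/(N_A·ρ) = 2 × 72.02 / (6.022 × 10²³ × 1.610) = 1.486 × 10^-22 cm³, so a = 5.296 × 10^-8 cm = 5.296 Å.
Atoms touch along the body diagonal, so √3·a = 4r, so r = 0.4330 × a = 2.29 Å.

2.29 Å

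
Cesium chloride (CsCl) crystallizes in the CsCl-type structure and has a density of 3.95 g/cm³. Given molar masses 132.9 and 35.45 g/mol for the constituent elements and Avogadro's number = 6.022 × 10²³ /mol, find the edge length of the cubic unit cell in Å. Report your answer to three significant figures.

M(CsCl) = 168.35 g/mol; Z = 1 formula unit per cell.
a³ = Z·M/(N_A·ρ) = 1 × 168.35 / (6.022 × 10²³ × 3.95) = 7.077 × 10^-23 cm³, so a = 4.136 × 10^-8 cm = 4.14 Å.

4.14 Å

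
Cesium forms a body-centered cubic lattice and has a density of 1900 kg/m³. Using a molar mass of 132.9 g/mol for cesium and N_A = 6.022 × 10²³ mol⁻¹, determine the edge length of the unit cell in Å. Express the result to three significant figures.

6.15 Å

With Z = 2 atoms per BCC cell, a³ = Z·M/(N_A·ρ) = 2 × 132.9 / (6.022 × 10²³ × 1.900 g/cm³) = 2.323 × 10^-22 cm³.
a = (2.323 × 10^-22)^(1/3) = 6.147 × 10^-8 cm = 6.15 Å.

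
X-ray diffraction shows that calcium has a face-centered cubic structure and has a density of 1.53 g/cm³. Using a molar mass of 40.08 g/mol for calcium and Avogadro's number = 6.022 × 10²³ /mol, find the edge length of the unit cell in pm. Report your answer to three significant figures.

With Z = 4 atoms per FCC cell, a³ = Z·M/(N_A·ρ) = 4 × 40.08 / (6.022 × 10²³ × 1.530 g/cm³) = 1.740 × 10^-22 cm³.
a = (1.740 × 10^-22)^(1/3) = 5.583 × 10^-8 cm = 558 pm.

558 pm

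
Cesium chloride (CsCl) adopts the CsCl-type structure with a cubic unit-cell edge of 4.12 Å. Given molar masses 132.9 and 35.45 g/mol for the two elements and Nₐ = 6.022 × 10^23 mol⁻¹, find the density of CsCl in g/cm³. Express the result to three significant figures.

4.00 g/cm³

The CsCl-type structure contains Z = 1 formula unit per cell; M(CsCl) = 132.9 + 35.45 = 168.35 g/mol.
a³ = (4.120 × 10^-8 cm)³ = 6.993 × 10^-23 cm³.
ρ = 1 × 168.35 / (6.022 × 10²³ × 6.993 × 10^-23) = 3.997 g/cm³.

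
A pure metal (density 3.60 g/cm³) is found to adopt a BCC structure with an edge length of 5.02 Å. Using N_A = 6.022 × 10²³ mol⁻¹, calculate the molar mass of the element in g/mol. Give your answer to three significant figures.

A BCC cell has Z = 2 atoms; a = 5.020 × 10^-8 cm.
M = ρ·N_A·a³/Z = 3.60 × 6.022 × 10²³ × 1.265 × 10^-22 / 2 = 137 g/mol.

137 g/mol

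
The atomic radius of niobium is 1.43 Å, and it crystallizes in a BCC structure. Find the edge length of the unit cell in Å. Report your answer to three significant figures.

In a BCC lattice, atoms touch along the body diagonal, so √3·a = 4r.
a = 4r/√3 = 4 × 1.43 / 1.7321 = 3.30 Å.

3.30 Å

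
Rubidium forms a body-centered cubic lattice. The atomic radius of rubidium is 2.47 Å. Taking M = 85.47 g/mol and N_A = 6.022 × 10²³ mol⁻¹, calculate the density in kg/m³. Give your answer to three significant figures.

1530 kg/m³

In a BCC lattice, atoms touch along the body diagonal, so √3·a = 4r, giving a = 5.704 Å = 5.704 × 10^-8 cm.
With Z = 2, ρ = Z·M/(N_A·a³) = 2 × 85.47 / (6.022 × 10²³ × 1.856 × 10^-22) = 1.529 g/cm³ = 1530 kg/m³.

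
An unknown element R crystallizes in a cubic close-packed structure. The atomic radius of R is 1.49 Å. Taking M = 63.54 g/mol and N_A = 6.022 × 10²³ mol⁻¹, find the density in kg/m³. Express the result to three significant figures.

5640 kg/m³

In an FCC lattice, atoms touch along the face diagonal, so √2·a = 4r, giving a = 4.214 Å = 4.214 × 10^-8 cm.
With Z = 4, ρ = Z·M/(N_A·a³) = 4 × 63.54 / (6.022 × 10²³ × 7.485 × 10^-23) = 5.639 g/cm³ = 5640 kg/m³.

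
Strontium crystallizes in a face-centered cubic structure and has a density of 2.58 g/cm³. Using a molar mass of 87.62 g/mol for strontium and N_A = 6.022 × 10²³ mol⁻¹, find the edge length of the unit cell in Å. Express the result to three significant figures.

With Z = 4 atoms per FCC cell, a³ = Z·M/(N_A·ρ) = 4 × 87.62 / (6.022 × 10²³ × 2.580 g/cm³) = 2.256 × 10^-22 cm³.
a = (2.256 × 10^-22)^(1/3) = 6.087 × 10^-8 cm = 6.09 Å.

6.09 Å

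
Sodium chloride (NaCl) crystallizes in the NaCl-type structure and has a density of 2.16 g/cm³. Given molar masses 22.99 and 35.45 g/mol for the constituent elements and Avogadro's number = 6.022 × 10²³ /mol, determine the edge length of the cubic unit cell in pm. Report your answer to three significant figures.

564 pm

M(NaCl) = 58.44 g/mol; Z = 4 formula units per cell.
a³ = Z·M/(N_A·ρ) = 4 × 58.44 / (6.022 × 10²³ × 2.16) = 1.797 × 10^-22 cm³, so a = 5.643 × 10^-8 cm = 564 pm.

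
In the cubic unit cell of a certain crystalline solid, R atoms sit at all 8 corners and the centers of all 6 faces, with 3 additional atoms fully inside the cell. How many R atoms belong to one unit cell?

Corner atoms are shared by 8 cells (1/8 each), face atoms by 2 (1/2 each), interior atoms are unshared.
Net atoms = 8 × 1/8 + 6 × 1/2 + 3 = 1 + 3 + 3 = 7.

7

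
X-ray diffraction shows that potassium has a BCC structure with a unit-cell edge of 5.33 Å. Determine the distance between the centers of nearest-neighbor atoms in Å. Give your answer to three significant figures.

In a BCC structure, atoms touch along the body diagonal, so √3·a = 4r; the nearest-neighbor distance equals 2r = 0.8660·a.
d = 0.8660 × 5.33 = 4.62 Å.

4.62 Å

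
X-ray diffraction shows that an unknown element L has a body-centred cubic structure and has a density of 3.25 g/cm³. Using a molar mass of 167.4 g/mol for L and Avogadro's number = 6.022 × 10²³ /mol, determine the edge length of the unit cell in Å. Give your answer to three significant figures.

With Z = 2 atoms per BCC cell, a³ = Z·M/(N_A·ρ) = 2 × 167.4 / (6.022 × 10²³ × 3.250 g/cm³) = 1.711 × 10^-22 cm³.
a = (1.711 × 10^-22)^(1/3) = 5.551 × 10^-8 cm = 5.55 Å.

5.55 Å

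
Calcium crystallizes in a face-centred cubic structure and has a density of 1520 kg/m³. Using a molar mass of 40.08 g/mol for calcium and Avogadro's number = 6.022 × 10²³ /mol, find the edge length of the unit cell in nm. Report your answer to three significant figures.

0.560 nm

With Z = 4 atoms per FCC cell, a³ = Z·M/(N_A·ρ) = 4 × 40.08 / (6.022 × 10²³ × 1.520 g/cm³) = 1.751 × 10^-22 cm³.
a = (1.751 × 10^-22)^(1/3) = 5.595 × 10^-8 cm = 0.560 nm.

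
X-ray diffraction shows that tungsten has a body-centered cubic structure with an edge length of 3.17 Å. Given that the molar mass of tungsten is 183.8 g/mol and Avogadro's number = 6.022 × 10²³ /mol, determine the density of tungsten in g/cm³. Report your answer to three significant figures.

A BCC unit cell contains Z = 2 atoms.
Cell volume: a³ = (3.17 Å)³ = (3.170 × 10^-8 cm)³ = 3.186 × 10^-23 cm³.
ρ = Z·M/(N_A·a³) = 2 × 183.8 / (6.022 × 10²³ × 3.186 × 10^-23) = 19.16 g/cm³.

19.2 g/cm³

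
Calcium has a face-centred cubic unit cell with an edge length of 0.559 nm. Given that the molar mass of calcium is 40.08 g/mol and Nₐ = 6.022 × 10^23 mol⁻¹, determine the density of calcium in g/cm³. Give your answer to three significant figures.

1.52 g/cm³

An FCC unit cell contains Z = 4 atoms.
Cell volume: a³ = (0.559 nm)³ = (5.590 × 10^-8 cm)³ = 1.747 × 10^-22 cm³.
ρ = Z·M/(N_A·a³) = 4 × 40.08 / (6.022 × 10²³ × 1.747 × 10^-22) = 1.524 g/cm³.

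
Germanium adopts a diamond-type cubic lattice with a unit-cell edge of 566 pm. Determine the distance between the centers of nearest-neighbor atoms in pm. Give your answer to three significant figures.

245 pm

In a diamond cubic structure, nearest neighbors lie along the body diagonal with √3·a = 8r; the nearest-neighbor distance equals 2r = 0.4330·a.
d = 0.4330 × 566 = 245 pm.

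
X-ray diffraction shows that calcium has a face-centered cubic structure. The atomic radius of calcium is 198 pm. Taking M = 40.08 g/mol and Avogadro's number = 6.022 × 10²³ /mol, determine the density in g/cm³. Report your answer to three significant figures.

1.52 g/cm³

In an FCC lattice, atoms touch along the face diagonal, so √2·a = 4r, giving a = 560.0 pm = 5.600 × 10^-8 cm.
With Z = 4, ρ = Z·M/(N_A·a³) = 4 × 40.08 / (6.022 × 10²³ × 1.756 × 10^-22) = 1.516 g/cm³.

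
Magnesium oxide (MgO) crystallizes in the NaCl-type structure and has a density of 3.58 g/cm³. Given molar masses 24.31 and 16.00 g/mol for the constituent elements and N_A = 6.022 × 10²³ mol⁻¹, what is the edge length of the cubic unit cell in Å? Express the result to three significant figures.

M(MgO) = 40.31 g/mol; Z = 4 formula units per cell.
a³ = Z·M/(N_A·ρ) = 4 × 40.31 / (6.022 × 10²³ × 3.58) = 7.479 × 10^-23 cm³, so a = 4.213 × 10^-8 cm = 4.21 Å.

4.21 Å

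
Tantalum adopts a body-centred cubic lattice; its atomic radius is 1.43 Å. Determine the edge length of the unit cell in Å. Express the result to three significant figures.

3.30 Å

In a BCC lattice, atoms touch along the body diagonal, so √3·a = 4r.
a = 4r/√3 = 4 × 1.43 / 1.7321 = 3.30 Å.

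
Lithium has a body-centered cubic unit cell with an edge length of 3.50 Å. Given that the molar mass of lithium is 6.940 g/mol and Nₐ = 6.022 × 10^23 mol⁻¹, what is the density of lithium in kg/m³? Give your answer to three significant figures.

A BCC unit cell contains Z = 2 atoms.
Cell volume: a³ = (3.50 Å)³ = (3.500 × 10^-8 cm)³ = 4.288 × 10^-23 cm³.
ρ = Z·M/(N_A·a³) = 2 × 6.940 / (6.022 × 10²³ × 4.288 × 10^-23) = 0.5376 g/cm³ = 538 kg/m³.

538 kg/m³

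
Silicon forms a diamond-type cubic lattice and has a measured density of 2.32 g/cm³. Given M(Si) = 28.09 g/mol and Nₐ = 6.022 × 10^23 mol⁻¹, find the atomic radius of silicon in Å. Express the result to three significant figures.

For a diamond cubic cell (Z = 8), a³ = Z·M/(N_A·ρ) = 8 × 28.09 / (6.022 × 10²³ × 2.320) = 1.608 × 10^-22 cm³, so a = 5.438 × 10^-8 cm = 5.438 Å.
Nearest neighbors lie along the body diagonal with √3·a = 8r, so r = 0.2165 × a = 1.18 Å.

1.18 Å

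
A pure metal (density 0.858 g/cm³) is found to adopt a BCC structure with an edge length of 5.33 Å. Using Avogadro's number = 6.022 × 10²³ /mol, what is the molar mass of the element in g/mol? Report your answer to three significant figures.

39.1 g/mol

A BCC cell has Z = 2 atoms; a = 5.330 × 10^-8 cm.
M = ρ·N_A·a³/Z = 0.858 × 6.022 × 10²³ × 1.514 × 10^-22 / 2 = 39.1 g/mol.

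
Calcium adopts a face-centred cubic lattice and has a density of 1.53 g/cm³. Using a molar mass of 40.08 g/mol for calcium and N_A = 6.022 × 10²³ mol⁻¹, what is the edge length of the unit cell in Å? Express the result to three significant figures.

With Z = 4 atoms per FCC cell, a³ = Z·M/(N_A·ρ) = 4 × 40.08 / (6.022 × 10²³ × 1.530 g/cm³) = 1.740 × 10^-22 cm³.
a = (1.740 × 10^-22)^(1/3) = 5.583 × 10^-8 cm = 5.58 Å.

5.58 Å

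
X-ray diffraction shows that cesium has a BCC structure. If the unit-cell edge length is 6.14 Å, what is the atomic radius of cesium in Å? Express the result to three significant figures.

In a BCC lattice, atoms touch along the body diagonal, so √3·a = 4r.
r = √3·a/4 = 1.7321 × 6.14 / 4 = 2.66 Å.

2.66 Å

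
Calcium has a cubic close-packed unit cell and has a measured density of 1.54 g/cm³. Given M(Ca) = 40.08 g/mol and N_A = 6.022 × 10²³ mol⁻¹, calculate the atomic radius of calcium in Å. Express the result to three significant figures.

For an FCC cell (Z = 4), a³ = Z·M/(N_A·ρ) = 4 × 40.08 / (6.022 × 10²³ × 1.540) = 1.729 × 10^-22 cm³, so a = 5.571 × 10^-8 cm = 5.571 Å.
Atoms touch along the face diagonal, so √2·a = 4r, so r = 0.3536 × a = 1.97 Å.

1.97 Å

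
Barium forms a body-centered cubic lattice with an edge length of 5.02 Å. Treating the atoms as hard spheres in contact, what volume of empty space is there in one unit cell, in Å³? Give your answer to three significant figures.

40.5 Å³

In a BCC lattice atoms touch along the body diagonal, so √3·a = 4r, so r = 0.4330a = 2.174 Å.
V_cell = a³ = 126.5 Å³; V_atoms = 2 × (4/3)πr³ = 86.05 Å³.
Empty space = 126.5 − 86.05 = 40.5 Å³.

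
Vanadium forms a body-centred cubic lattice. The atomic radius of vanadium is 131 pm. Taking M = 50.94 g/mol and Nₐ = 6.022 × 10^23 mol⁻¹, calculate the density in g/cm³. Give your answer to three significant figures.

6.11 g/cm³

In a BCC lattice, atoms touch along the body diagonal, so √3·a = 4r, giving a = 302.5 pm = 3.025 × 10^-8 cm.
With Z = 2, ρ = Z·M/(N_A·a³) = 2 × 50.94 / (6.022 × 10²³ × 2.769 × 10^-23) = 6.110 g/cm³.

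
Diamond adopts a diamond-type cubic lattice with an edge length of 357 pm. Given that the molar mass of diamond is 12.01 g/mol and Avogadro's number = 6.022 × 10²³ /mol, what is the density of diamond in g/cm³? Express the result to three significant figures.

3.51 g/cm³

A diamond cubic unit cell contains Z = 8 atoms.
Cell volume: a³ = (357 pm)³ = (3.570 × 10^-8 cm)³ = 4.550 × 10^-23 cm³.
ρ = Z·M/(N_A·a³) = 8 × 12.01 / (6.022 × 10²³ × 4.550 × 10^-23) = 3.507 g/cm³.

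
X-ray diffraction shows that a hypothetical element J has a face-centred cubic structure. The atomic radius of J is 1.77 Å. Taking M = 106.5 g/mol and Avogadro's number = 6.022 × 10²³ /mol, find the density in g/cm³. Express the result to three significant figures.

5.64 g/cm³

In an FCC lattice, atoms touch along the face diagonal, so √2·a = 4r, giving a = 5.006 Å = 5.006 × 10^-8 cm.
With Z = 4, ρ = Z·M/(N_A·a³) = 4 × 106.5 / (6.022 × 10²³ × 1.255 × 10^-22) = 5.638 g/cm³.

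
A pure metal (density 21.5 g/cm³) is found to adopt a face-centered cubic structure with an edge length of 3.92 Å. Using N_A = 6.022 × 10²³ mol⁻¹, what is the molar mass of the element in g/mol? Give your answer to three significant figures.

195 g/mol

An FCC cell has Z = 4 atoms; a = 3.920 × 10^-8 cm.
M = ρ·N_A·a³/Z = 21.5 × 6.022 × 10²³ × 6.024 × 10^-23 / 4 = 195 g/mol.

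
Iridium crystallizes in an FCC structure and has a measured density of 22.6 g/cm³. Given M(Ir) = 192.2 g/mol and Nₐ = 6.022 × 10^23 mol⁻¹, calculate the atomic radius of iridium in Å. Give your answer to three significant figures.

For an FCC cell (Z = 4), a³ = Z·M/(N_A·ρ) = 4 × 192.2 / (6.022 × 10²³ × 22.60) = 5.649 × 10^-23 cm³, so a = 3.837 × 10^-8 cm = 3.837 Å.
Atoms touch along the face diagonal, so √2·a = 4r, so r = 0.3536 × a = 1.36 Å.

1.36 Å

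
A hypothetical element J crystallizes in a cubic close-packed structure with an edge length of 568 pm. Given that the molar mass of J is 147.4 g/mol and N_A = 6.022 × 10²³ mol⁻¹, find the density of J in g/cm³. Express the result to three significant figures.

An FCC unit cell contains Z = 4 atoms.
Cell volume: a³ = (568 pm)³ = (5.680 × 10^-8 cm)³ = 1.833 × 10^-22 cm³.
ρ = Z·M/(N_A·a³) = 4 × 147.4 / (6.022 × 10²³ × 1.833 × 10^-22) = 5.343 g/cm³.

5.34 g/cm³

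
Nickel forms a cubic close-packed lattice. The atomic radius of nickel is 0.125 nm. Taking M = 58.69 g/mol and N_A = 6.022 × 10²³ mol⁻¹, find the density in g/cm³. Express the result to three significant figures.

In an FCC lattice, atoms touch along the face diagonal, so √2·a = 4r, giving a = 0.3536 nm = 3.536 × 10^-8 cm.
With Z = 4, ρ = Z·M/(N_A·a³) = 4 × 58.69 / (6.022 × 10²³ × 4.419 × 10^-23) = 8.821 g/cm³.

8.82 g/cm³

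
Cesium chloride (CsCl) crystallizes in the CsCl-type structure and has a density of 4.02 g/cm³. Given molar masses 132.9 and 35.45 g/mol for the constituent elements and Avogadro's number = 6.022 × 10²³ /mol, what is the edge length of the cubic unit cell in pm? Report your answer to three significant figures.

M(CsCl) = 168.35 g/mol; Z = 1 formula unit per cell.
a³ = Z·M/(N_A·ρ) = 1 × 168.35 / (6.022 × 10²³ × 4.02) = 6.954 × 10^-23 cm³, so a = 4.112 × 10^-8 cm = 411 pm.

411 pm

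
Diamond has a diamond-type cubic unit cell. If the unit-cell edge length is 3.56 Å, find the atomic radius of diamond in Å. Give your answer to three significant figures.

0.771 Å

In a diamond cubic lattice, nearest neighbors lie along the body diagonal with √3·a = 8r.
r = √3·a/8 = 1.7321 × 3.56 / 8 = 0.771 Å.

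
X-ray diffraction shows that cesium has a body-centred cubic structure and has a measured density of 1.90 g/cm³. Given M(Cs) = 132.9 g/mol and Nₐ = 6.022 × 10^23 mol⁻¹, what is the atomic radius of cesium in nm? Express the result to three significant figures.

For a BCC cell (Z = 2), a³ = Z·M/(N_A·ρ) = 2 × 132.9 / (6.022 × 10²³ × 1.900) = 2.323 × 10^-22 cm³, so a = 6.147 × 10^-8 cm = 0.6147 nm.
Atoms touch along the body diagonal, so √3·a = 4r, so r = 0.4330 × a = 0.266 nm.

0.266 nm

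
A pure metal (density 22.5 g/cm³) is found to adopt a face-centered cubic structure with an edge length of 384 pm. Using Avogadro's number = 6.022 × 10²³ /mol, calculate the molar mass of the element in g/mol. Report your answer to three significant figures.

An FCC cell has Z = 4 atoms; a = 3.840 × 10^-8 cm.
M = ρ·N_A·a³/Z = 22.5 × 6.022 × 10²³ × 5.662 × 10^-23 / 4 = 192 g/mol.

192 g/mol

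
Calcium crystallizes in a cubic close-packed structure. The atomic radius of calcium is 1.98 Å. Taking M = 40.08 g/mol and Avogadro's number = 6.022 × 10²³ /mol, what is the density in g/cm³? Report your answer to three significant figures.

In an FCC lattice, atoms touch along the face diagonal, so √2·a = 4r, giving a = 5.600 Å = 5.600 × 10^-8 cm.
With Z = 4, ρ = Z·M/(N_A·a³) = 4 × 40.08 / (6.022 × 10²³ × 1.756 × 10^-22) = 1.516 g/cm³.

1.52 g/cm³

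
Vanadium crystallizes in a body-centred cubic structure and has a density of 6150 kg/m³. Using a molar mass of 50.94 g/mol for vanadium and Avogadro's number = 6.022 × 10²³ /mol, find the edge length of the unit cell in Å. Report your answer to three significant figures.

3.02 Å

With Z = 2 atoms per BCC cell, a³ = Z·M/(N_A·ρ) = 2 × 50.94 / (6.022 × 10²³ × 6.150 g/cm³) = 2.751 × 10^-23 cm³.
a = (2.751 × 10^-23)^(1/3) = 3.019 × 10^-8 cm = 3.02 Å.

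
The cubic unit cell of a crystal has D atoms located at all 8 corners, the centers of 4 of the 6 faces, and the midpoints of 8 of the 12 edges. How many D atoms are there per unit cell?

5

Corner atoms are shared by 8 cells (1/8 each), face atoms by 2 (1/2 each), edge atoms by 4 (1/4 each).
Net atoms = 8 × 1/8 + 4 × 1/2 + 8 × 1/4 = 1 + 2 + 2 = 5.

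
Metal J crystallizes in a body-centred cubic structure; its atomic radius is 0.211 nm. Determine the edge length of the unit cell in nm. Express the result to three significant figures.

In a BCC lattice, atoms touch along the body diagonal, so √3·a = 4r.
a = 4r/√3 = 4 × 0.211 / 1.7321 = 0.487 nm.

0.487 nm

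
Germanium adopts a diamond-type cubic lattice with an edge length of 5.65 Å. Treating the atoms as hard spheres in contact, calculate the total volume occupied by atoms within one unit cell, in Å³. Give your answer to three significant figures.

In a diamond cubic lattice nearest neighbors lie along the body diagonal with √3·a = 8r, so r = 0.2165a = 1.223 Å.
V_atoms = Z × (4/3)πr³ = 8 × (4/3)π × (1.223)³ = 61.3 Å³.

61.3 Å³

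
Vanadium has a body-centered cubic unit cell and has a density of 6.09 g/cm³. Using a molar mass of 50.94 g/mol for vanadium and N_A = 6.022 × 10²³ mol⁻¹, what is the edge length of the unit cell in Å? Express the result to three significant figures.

With Z = 2 atoms per BCC cell, a³ = Z·M/(N_A·ρ) = 2 × 50.94 / (6.022 × 10²³ × 6.090 g/cm³) = 2.778 × 10^-23 cm³.
a = (2.778 × 10^-23)^(1/3) = 3.029 × 10^-8 cm = 3.03 Å.

3.03 Å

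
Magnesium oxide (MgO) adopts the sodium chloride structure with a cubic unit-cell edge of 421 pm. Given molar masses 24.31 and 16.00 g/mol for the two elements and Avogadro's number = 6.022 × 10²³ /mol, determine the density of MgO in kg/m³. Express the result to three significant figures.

The sodium chloride structure contains Z = 4 formula units per cell; M(MgO) = 24.31 + 16.00 = 40.31 g/mol.
a³ = (4.210 × 10^-8 cm)³ = 7.462 × 10^-23 cm³.
ρ = 4 × 40.31 / (6.022 × 10²³ × 7.462 × 10^-23) = 3.588 g/cm³ = 3590 kg/m³.

3590 kg/m³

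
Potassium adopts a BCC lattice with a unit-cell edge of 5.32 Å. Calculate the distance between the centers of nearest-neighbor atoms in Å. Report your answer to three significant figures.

In a BCC structure, atoms touch along the body diagonal, so √3·a = 4r; the nearest-neighbor distance equals 2r = 0.8660·a.
d = 0.8660 × 5.32 = 4.61 Å.

4.61 Å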